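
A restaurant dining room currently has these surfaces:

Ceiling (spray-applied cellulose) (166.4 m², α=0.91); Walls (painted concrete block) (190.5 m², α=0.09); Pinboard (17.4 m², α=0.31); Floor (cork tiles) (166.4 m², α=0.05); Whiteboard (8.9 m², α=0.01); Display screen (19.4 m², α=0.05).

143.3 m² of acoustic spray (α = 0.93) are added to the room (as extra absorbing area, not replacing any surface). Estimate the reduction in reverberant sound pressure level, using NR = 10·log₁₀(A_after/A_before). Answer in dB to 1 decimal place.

Total absorption A_before = 166.4·0.91 + 190.5·0.09 + 17.4·0.31 + 166.4·0.05 + 8.9·0.01 + 19.4·0.05
  = 151.424 + 17.145 + 5.394 + 8.320 + 0.089 + 0.970 = 183.342 m² sabins.
Treatment contributes 143.3·0.93 = 133.269 sabins.
New total A_after = 316.611 sabins.
Reduction = 10 log₁₀(A_after/A_before) = 10 log₁₀(1.7269) = 2.4 dB.

2.4 dB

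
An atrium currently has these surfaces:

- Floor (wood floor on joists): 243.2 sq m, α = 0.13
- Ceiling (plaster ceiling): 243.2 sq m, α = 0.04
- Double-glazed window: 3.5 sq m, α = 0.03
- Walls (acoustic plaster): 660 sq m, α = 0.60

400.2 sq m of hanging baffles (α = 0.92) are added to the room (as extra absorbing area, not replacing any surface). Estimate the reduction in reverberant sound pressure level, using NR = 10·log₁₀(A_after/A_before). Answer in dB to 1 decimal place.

2.7 dB

Summing Sᵢαᵢ: 31.616 + 9.728 + 0.105 + 396.000 → A_before = 437.449 sabins.
Added absorption = 400.2 × 0.92 = 368.184 sabins.
A_after = 437.449 + 368.184 = 805.633 sabins.
Reduction = 10 log₁₀(A_after/A_before) = 10 log₁₀(1.8417) = 2.7 dB.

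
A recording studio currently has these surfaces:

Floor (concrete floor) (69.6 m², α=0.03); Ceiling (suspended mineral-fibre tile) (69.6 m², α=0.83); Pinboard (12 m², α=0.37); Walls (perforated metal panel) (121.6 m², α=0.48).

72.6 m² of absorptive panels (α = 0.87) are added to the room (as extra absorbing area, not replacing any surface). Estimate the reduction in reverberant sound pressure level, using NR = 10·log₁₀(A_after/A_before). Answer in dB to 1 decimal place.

Total absorption A_before = 69.6*0.03 + 69.6*0.83 + 12*0.37 + 121.6*0.48
  = 2.088 + 57.768 + 4.440 + 58.368 = 122.664 m² sabins.
Added absorption = 72.6 × 0.87 = 63.162 sabins.
A_after = 122.664 + 63.162 = 185.826 sabins.
Reduction = 10 log₁₀(A_after/A_before) = 10 log₁₀(1.5149) = 1.8 dB.

1.8 dB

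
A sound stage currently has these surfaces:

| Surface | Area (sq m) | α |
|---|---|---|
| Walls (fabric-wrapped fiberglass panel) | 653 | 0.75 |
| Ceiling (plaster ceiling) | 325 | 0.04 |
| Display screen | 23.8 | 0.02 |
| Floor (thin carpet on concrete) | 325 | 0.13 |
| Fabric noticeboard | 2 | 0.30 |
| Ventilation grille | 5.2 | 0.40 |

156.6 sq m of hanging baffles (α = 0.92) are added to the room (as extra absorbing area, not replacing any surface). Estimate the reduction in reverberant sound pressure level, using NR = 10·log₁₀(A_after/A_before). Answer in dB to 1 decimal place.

1.0 dB

Equivalent absorption area: A_before = 653*0.75 + 325*0.04 + 23.8*0.02 + 325*0.13 + 2*0.30 + 5.2*0.40 = 548.156 sq m.
Treatment contributes 156.6·0.92 = 144.072 sabins.
New total A_after = 692.228 sabins.
Reduction = 10 log₁₀(A_after/A_before) = 10 log₁₀(1.2628) = 1.0 dB.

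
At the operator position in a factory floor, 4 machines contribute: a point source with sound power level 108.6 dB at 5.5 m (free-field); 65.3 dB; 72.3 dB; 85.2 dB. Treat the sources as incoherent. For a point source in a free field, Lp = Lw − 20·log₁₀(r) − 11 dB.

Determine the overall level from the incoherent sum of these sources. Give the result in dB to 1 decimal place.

Source at 5.5 m: Lp = 108.6 − 20·log₁₀(5.5) − 11 = 82.8 dB.
Σ 10^(Lᵢ/10) = 5.42e+08.
Combined level = 10 log₁₀(5.42e+08) = 87.3 dB.

87.3 dB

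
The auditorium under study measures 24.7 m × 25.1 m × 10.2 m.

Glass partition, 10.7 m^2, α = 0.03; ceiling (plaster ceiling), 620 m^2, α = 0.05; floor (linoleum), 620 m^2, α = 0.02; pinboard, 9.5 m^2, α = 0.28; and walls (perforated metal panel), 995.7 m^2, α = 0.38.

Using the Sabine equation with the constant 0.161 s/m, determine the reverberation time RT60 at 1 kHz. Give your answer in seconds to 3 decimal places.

Equivalent absorption area: A = 10.7*0.03 + 620*0.05 + 620*0.02 + 9.5*0.28 + 995.7*0.38 = 424.747 m^2.
Volume V = 24.7 × 25.1 × 10.2 = 6323.694 m³.
RT60 = 0.161 · V / A = 0.161 × 6323.694 / 424.747 = 2.397 s.

2.397 s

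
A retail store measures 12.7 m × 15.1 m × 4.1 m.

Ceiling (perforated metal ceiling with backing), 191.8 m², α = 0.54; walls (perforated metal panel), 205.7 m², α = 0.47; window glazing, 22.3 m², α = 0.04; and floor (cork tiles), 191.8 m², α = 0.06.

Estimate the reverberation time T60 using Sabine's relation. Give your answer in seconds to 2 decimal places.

0.60 s

Total absorption A = 191.8·0.54 + 205.7·0.47 + 22.3·0.04 + 191.8·0.06
  = 103.572 + 96.679 + 0.892 + 11.508 = 212.651 m² sabins.
V = 12.7·15.1·4.1 = 786.257 m³.
Sabine: RT60 = 0.161 × 786.257 / 212.651 = 0.60 s.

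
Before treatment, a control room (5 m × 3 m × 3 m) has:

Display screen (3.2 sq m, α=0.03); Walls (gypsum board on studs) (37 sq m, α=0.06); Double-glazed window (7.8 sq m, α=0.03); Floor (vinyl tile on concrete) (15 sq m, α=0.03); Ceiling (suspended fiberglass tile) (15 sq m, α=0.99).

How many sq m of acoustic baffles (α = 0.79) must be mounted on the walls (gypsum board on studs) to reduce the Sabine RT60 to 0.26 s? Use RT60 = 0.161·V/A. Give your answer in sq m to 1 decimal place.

13.7

A₁ = Σ Sᵢαᵢ = 3.2×0.03 + 37×0.06 + 7.8×0.03 + 15×0.03 + 15×0.99 = 17.850 sabins.
V = 45 m³. Target absorption A₂ = 0.161 × 45 / 0.26 = 27.865 sabins.
ΔA needed = 27.865 − 17.850 = 10.015 sabins.
Each sq m of panel replacing the walls (gypsum board on studs) adds (0.79 − 0.06) = 0.73 sabins.
Area = ΔA/Δα = 10.015/0.73 = 13.7 sq m.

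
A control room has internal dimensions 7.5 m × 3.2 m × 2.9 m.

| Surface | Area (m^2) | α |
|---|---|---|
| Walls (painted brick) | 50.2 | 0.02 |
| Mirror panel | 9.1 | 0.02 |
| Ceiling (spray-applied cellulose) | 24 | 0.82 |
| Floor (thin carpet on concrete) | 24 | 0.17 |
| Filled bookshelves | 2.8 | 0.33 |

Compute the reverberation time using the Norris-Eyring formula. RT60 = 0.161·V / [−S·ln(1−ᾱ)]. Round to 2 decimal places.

Total surface area S = 50.2 + 9.1 + 24 + 24 + 2.8 = 110.1 m^2.
Absorption A = 50.2×0.02 + 9.1×0.02 + 24×0.82 + 24×0.17 + 2.8×0.33 = 25.870 sabins.
ᾱ = 25.870 / 110.1 = 0.2350.
−S·ln(1−ᾱ) = −110.1 × ln(1 − 0.2350) = 29.494.
V = 7.5 × 3.2 × 2.9 = 69.6 m³.
RT60 = 0.161 × 69.6 / 29.494 = 0.38 s.

0.38 sec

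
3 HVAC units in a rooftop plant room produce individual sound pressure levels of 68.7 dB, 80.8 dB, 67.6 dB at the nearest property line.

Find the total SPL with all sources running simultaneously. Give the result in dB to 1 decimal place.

Σ 10^(Lᵢ/10) = 1.334e+08.
Back to dB: 10·log₁₀ Σ = 81.3 dB.

81.3 dB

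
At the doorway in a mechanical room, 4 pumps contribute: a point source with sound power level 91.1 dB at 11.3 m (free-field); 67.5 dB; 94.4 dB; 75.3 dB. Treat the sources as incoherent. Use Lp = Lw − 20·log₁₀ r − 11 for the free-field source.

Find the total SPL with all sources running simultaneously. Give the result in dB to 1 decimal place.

Source at 11.3 m: Lp = 91.1 − 20·log₁₀(11.3) − 11 = 59.0 dB.
Σ 10^(Lᵢ/10) = 2.795e+09.
Combined level = 10 log₁₀(2.795e+09) = 94.5 dB.

94.5 dB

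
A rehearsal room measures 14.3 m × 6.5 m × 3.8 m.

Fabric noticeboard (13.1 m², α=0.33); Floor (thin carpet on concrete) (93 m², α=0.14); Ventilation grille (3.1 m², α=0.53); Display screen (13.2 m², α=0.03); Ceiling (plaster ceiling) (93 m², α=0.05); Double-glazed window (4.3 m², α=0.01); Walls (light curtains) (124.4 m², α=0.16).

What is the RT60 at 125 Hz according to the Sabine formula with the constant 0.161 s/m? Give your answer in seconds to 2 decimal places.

Equivalent absorption area: A = 13.1×0.33 + 93×0.14 + 3.1×0.53 + 13.2×0.03 + 93×0.05 + 4.3×0.01 + 124.4×0.16 = 43.979 m².
Volume V = 14.3 × 6.5 × 3.8 = 353.21 m³.
Sabine: RT60 = 0.161 × 353.21 / 43.979 = 1.29 s.

1.29 seconds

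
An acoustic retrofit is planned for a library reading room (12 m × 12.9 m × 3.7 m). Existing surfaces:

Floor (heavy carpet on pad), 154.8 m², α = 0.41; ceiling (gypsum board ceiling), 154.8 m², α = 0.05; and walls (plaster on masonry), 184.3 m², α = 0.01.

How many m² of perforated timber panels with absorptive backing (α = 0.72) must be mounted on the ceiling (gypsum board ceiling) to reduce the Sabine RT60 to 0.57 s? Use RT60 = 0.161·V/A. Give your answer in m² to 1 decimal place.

132.4

A₁ = Σ Sᵢαᵢ = 154.8·0.41 + 154.8·0.05 + 184.3·0.01 = 73.051 sabins.
Required A₂ = 0.161·572.76/0.57 = 161.780 sabins.
ΔA needed = 161.780 − 73.051 = 88.729 sabins.
Net gain per m²: Δα = 0.72 − 0.05 = 0.67.
Area = ΔA/Δα = 88.729/0.67 = 132.4 m².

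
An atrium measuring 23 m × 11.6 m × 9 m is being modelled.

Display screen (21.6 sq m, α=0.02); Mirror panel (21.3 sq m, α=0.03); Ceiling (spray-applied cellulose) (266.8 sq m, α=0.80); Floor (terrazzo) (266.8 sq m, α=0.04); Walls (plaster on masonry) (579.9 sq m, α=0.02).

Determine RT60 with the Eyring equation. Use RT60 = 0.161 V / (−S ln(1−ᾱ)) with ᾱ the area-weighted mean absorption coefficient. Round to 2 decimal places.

1.46 s

S = Σ Sᵢ = 1156.4 sq m.
Σ(Sᵢαᵢ) = 21.6·0.02 + 21.3·0.03 + 266.8·0.80 + 266.8·0.04 + 579.9·0.02 = 236.781.
Mean coefficient ᾱ = A/S = 0.2048.
−S·ln(1−ᾱ) = −1156.4 × ln(1 − 0.2048) = 265.003.
V = 23 × 11.6 × 9 = 2401.2 m³.
T = 0.161·V/[−S·ln(1−ᾱ)] = 0.161·2401.2/265.003 = 1.46 s.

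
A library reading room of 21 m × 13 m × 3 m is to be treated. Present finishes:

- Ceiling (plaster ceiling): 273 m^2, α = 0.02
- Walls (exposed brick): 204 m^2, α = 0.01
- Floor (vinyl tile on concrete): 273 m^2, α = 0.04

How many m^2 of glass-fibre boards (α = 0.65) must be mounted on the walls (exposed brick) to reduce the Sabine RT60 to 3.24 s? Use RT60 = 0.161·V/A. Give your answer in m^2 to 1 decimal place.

Summing Sᵢαᵢ: 5.460 + 2.040 + 10.920 → A₁ = 18.420 sabins.
V = 819 m³. Target absorption A₂ = 0.161 × 819 / 3.24 = 40.697 sabins.
ΔA needed = 40.697 − 18.420 = 22.277 sabins.
Each m^2 of panel replacing the walls (exposed brick) adds (0.65 − 0.01) = 0.64 sabins.
Panel area = 22.277 / 0.64 = 34.8 m^2.

34.8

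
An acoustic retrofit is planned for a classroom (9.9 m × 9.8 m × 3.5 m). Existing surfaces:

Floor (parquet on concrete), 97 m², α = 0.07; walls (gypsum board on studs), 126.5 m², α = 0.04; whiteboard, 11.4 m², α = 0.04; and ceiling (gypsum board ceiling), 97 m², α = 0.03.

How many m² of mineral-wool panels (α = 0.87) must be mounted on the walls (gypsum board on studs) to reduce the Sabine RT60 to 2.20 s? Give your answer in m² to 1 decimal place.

Equivalent absorption area: A₁ = 97·0.07 + 126.5·0.04 + 11.4·0.04 + 97·0.03 = 15.216 m².
Required A₂ = 0.161·339.57/2.20 = 24.850 sabins.
Absorption to add: 24.850 − 15.216 = 9.634 sabins.
Net gain per m²: Δα = 0.87 − 0.04 = 0.83.
Panel area = 9.634 / 0.83 = 11.6 m².

11.6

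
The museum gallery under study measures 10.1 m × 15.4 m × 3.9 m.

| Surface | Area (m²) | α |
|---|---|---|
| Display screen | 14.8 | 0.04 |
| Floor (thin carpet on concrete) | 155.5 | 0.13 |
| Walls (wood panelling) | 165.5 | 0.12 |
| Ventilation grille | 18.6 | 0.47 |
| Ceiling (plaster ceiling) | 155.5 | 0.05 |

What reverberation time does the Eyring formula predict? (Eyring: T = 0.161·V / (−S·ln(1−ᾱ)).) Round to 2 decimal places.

1.61 s

S = Σ Sᵢ = 509.9 m².
Σ(Sᵢαᵢ) = 14.8·0.04 + 155.5·0.13 + 165.5·0.12 + 18.6·0.47 + 155.5·0.05 = 57.184.
ᾱ = 57.184 / 509.9 = 0.1121.
−S·ln(1−ᾱ) = −509.9 × ln(1 − 0.1121) = 60.625.
V = 10.1 × 15.4 × 3.9 = 606.606 m³.
RT60 = 0.161 × 606.606 / 60.625 = 1.61 s.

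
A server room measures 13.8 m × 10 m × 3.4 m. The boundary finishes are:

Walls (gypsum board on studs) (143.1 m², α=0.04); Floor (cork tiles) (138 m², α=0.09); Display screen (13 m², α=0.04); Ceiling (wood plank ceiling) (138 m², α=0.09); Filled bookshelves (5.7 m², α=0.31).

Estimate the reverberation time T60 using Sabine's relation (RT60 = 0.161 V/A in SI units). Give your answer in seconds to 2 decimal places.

A = Σ Sᵢαᵢ = 143.1×0.04 + 138×0.09 + 13×0.04 + 138×0.09 + 5.7×0.31 = 32.851 sabins.
Room volume: 469.2 m³.
RT60 = 0.161 · V / A = 0.161 × 469.2 / 32.851 = 2.30 s.

2.30 seconds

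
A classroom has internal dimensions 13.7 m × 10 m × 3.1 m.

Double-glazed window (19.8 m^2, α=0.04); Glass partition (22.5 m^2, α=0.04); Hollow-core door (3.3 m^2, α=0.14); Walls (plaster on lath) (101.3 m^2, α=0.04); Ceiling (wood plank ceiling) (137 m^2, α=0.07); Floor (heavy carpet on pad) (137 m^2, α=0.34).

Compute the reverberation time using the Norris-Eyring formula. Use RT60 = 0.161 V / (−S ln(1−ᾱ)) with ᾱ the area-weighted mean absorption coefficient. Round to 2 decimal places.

S = Σ Sᵢ = 420.9 m^2.
Σ(Sᵢαᵢ) = 19.8×0.04 + 22.5×0.04 + 3.3×0.14 + 101.3×0.04 + 137×0.07 + 137×0.34 = 62.376.
ᾱ = 62.376 / 420.9 = 0.1482.
−S·ln(1−ᾱ) = −420.9 × ln(1 − 0.1482) = 67.514.
V = 13.7 × 10 × 3.1 = 424.7 m³.
T = 0.161·V/[−S·ln(1−ᾱ)] = 0.161·424.7/67.514 = 1.01 s.

1.01 seconds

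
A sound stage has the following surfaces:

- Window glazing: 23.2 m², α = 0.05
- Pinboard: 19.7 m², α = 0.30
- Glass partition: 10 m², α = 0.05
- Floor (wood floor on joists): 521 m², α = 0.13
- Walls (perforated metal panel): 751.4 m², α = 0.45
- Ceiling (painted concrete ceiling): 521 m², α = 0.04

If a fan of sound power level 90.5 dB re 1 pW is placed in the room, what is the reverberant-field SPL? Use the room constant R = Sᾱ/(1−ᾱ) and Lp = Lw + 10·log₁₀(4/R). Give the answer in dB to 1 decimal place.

69.0 dB

Σ(Sᵢαᵢ) = 23.2×0.05 + 19.7×0.30 + 10×0.05 + 521×0.13 + 751.4×0.45 + 521×0.04 = 434.270; total area S = 1846.3 m².
ᾱ = 434.270/1846.3 = 0.2352; R = Sᾱ/(1−ᾱ) = 434.270/(1−0.2352) = 567.822 m².
Lp = Lw + 10 log₁₀(4/R) = 90.5 -21.52 = 69.0 dB.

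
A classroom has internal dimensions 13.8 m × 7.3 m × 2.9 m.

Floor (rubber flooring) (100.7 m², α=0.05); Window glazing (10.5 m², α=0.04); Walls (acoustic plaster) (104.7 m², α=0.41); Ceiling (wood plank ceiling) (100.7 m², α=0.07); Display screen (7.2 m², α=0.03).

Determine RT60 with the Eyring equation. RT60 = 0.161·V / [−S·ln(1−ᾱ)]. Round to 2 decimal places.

Total surface area S = 100.7 + 10.5 + 104.7 + 100.7 + 7.2 = 323.8 m².
Absorption A = 100.7×0.05 + 10.5×0.04 + 104.7×0.41 + 100.7×0.07 + 7.2×0.03 = 55.647 sabins.
Mean coefficient ᾱ = A/S = 0.1719.
Eyring denominator: −S ln(1−ᾱ) = 61.076.
V = 13.8 × 7.3 × 2.9 = 292.146 m³.
T = 0.161·V/[−S·ln(1−ᾱ)] = 0.161·292.146/61.076 = 0.77 s.

0.77 seconds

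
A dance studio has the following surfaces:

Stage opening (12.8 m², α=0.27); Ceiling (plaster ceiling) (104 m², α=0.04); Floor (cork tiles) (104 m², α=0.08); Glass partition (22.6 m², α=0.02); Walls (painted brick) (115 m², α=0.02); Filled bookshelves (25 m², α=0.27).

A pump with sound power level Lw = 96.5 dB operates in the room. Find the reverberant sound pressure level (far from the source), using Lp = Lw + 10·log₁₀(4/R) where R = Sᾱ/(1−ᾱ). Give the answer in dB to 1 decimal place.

88.2 dB

Σ(Sᵢαᵢ) = 12.8×0.27 + 104×0.04 + 104×0.08 + 22.6×0.02 + 115×0.02 + 25×0.27 = 25.438; total area S = 383.4 m².
ᾱ = 25.438/383.4 = 0.0663; R = Sᾱ/(1−ᾱ) = 25.438/(1−0.0663) = 27.244 m².
Lp = Lw + 10 log₁₀(4/R) = 96.5 -8.33 = 88.2 dB.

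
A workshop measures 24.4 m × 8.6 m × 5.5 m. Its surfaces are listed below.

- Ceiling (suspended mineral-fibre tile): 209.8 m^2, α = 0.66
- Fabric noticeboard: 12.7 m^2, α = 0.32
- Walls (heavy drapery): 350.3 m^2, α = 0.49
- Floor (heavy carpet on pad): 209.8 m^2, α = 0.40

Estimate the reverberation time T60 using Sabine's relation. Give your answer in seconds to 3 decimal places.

Total absorption A = 209.8×0.66 + 12.7×0.32 + 350.3×0.49 + 209.8×0.40
  = 138.468 + 4.064 + 171.647 + 83.920 = 398.099 m^2 sabins.
Room volume: 1154.12 m³.
T = 0.161 V/A = 0.161·1154.12/398.099 = 0.467 s.

0.467 s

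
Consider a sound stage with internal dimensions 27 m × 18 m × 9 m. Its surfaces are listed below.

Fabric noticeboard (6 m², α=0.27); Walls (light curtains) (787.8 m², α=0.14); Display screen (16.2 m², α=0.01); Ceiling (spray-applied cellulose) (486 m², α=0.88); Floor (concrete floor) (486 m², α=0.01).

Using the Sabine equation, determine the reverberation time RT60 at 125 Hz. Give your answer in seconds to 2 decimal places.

1.29 seconds

Equivalent absorption area: A = 6·0.27 + 787.8·0.14 + 16.2·0.01 + 486·0.88 + 486·0.01 = 544.614 m².
Volume V = 27 × 18 × 9 = 4374 m³.
RT60 = 0.161 · V / A = 0.161 × 4374 / 544.614 = 1.29 s.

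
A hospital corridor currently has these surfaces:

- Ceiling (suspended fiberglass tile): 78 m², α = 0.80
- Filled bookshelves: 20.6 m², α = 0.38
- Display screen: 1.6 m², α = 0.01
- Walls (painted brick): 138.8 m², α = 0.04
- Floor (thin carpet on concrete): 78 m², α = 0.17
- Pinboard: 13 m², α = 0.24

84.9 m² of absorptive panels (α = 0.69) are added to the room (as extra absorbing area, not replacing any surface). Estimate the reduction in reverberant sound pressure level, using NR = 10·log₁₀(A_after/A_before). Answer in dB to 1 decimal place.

2.1 dB

Equivalent absorption area: A_before = 78×0.80 + 20.6×0.38 + 1.6×0.01 + 138.8×0.04 + 78×0.17 + 13×0.24 = 92.176 m².
Treatment contributes 84.9·0.69 = 58.581 sabins.
A_after = 92.176 + 58.581 = 150.757 sabins.
NR = 10·log₁₀(150.757/92.176) = 2.1 dB.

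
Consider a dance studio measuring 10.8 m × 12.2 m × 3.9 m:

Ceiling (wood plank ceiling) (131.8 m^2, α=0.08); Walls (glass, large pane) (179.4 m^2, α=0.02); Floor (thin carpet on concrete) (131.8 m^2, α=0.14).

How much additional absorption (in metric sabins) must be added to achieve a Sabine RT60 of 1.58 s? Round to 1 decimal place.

A₁ = Σ Sᵢαᵢ = 131.8*0.08 + 179.4*0.02 + 131.8*0.14 = 32.584 sabins.
Target A₂ = 0.161·513.864/1.58 = 52.362 sabins (V = 513.864 m³).
ΔA = A₂ − A₁ = 52.362 − 32.584 = 19.8 sabins.

19.8 sabins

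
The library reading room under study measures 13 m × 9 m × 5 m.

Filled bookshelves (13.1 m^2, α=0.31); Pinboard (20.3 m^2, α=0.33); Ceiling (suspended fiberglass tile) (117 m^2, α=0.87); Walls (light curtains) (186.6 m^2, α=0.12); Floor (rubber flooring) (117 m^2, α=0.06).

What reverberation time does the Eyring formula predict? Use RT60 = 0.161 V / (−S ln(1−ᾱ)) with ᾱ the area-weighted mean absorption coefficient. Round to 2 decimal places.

S = Σ Sᵢ = 454.0 m^2.
Absorption A = 13.1·0.31 + 20.3·0.33 + 117·0.87 + 186.6·0.12 + 117·0.06 = 141.962 sabins.
ᾱ = 141.962 / 454.0 = 0.3127.
−S·ln(1−ᾱ) = −454.0 × ln(1 − 0.3127) = 170.243.
V = 13 × 9 × 5 = 585 m³.
RT60 = 0.161 × 585 / 170.243 = 0.55 s.

0.55 seconds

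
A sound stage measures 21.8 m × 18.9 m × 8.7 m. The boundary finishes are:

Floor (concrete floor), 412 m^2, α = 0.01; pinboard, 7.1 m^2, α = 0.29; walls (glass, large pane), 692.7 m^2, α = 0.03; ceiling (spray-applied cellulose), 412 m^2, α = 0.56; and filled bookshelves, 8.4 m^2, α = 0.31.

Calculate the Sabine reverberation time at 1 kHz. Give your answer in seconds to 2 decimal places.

2.22 s

Summing Sᵢαᵢ: 4.120 + 2.059 + 20.781 + 230.720 + 2.604 → A = 260.284 sabins.
Room volume: 3584.574 m³.
Sabine: RT60 = 0.161 × 3584.574 / 260.284 = 2.22 s.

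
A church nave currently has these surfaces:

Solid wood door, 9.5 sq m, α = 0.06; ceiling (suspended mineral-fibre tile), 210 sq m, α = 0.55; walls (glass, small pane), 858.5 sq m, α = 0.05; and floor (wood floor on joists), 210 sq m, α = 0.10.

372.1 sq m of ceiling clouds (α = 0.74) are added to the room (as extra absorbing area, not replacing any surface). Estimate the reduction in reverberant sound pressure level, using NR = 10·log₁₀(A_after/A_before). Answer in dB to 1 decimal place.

4.0 dB

A_before = Σ Sᵢαᵢ = 9.5·0.06 + 210·0.55 + 858.5·0.05 + 210·0.10 = 179.995 sabins.
Treatment contributes 372.1·0.74 = 275.354 sabins.
New total A_after = 455.349 sabins.
Reduction = 10 log₁₀(A_after/A_before) = 10 log₁₀(2.5298) = 4.0 dB.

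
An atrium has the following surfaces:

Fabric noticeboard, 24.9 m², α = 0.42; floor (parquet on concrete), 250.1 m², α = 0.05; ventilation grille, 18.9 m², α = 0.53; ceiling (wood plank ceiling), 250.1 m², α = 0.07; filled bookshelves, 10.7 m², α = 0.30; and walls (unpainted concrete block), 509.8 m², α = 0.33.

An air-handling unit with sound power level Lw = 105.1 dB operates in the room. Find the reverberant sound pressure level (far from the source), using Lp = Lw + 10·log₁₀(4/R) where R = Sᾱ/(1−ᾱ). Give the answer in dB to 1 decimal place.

86.6 dB

Σ(Sᵢαᵢ) = 24.9·0.42 + 250.1·0.05 + 18.9·0.53 + 250.1·0.07 + 10.7·0.30 + 509.8·0.33 = 221.931; total area S = 1064.5 m².
ᾱ = 0.2085, so room constant R = A/(1−ᾱ) = 280.393 m².
Lp = Lw + 10 log₁₀(4/R) = 105.1 -18.46 = 86.6 dB.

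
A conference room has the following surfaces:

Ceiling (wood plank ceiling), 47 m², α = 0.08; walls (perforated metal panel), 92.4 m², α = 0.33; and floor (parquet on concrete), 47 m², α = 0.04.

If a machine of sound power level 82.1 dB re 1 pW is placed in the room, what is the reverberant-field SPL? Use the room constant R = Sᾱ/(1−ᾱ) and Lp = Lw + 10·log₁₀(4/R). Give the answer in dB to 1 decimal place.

A = 36.132 sabins; S = 186.4 m².
ᾱ = 36.132/186.4 = 0.1938; R = Sᾱ/(1−ᾱ) = 36.132/(1−0.1938) = 44.818 m².
Lp = Lw + 10 log₁₀(4/R) = 82.1 -10.49 = 71.6 dB.

71.6 dB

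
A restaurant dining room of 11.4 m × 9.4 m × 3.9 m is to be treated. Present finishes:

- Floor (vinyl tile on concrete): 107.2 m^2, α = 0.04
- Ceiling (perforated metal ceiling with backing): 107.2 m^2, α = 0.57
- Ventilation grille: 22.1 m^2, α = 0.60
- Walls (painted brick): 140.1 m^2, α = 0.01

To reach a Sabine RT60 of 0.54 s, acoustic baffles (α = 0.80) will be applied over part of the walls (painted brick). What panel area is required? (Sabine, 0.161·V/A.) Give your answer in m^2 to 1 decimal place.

56.4

Equivalent absorption area: A₁ = 107.2×0.04 + 107.2×0.57 + 22.1×0.60 + 140.1×0.01 = 80.053 m^2.
V = 417.924 m³. Target absorption A₂ = 0.161 × 417.924 / 0.54 = 124.603 sabins.
Absorption to add: 124.603 − 80.053 = 44.550 sabins.
Each m^2 of panel replacing the walls (painted brick) adds (0.80 − 0.01) = 0.79 sabins.
Area = ΔA/Δα = 44.550/0.79 = 56.4 m^2.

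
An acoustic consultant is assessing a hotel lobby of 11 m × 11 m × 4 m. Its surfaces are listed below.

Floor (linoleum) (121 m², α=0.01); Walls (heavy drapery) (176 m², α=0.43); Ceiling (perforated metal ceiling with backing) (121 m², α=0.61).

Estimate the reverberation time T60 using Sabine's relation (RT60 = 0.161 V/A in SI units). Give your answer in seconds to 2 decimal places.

0.52 sec

Total absorption A = 121*0.01 + 176*0.43 + 121*0.61
  = 1.210 + 75.680 + 73.810 = 150.700 m² sabins.
Volume V = 11 × 11 × 4 = 484 m³.
RT60 = 0.161 · V / A = 0.161 × 484 / 150.700 = 0.52 s.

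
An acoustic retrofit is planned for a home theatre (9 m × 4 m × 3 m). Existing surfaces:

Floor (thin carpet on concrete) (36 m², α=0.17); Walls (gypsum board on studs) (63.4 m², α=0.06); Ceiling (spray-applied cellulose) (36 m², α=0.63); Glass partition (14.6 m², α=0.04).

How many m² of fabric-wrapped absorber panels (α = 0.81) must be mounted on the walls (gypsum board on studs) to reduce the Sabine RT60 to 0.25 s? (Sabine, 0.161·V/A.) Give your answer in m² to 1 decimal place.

A₁ = Σ Sᵢαᵢ = 36*0.17 + 63.4*0.06 + 36*0.63 + 14.6*0.04 = 33.188 sabins.
V = 108 m³. Target absorption A₂ = 0.161 × 108 / 0.25 = 69.552 sabins.
Absorption to add: 69.552 − 33.188 = 36.364 sabins.
Net gain per m²: Δα = 0.81 − 0.06 = 0.75.
Panel area = 36.364 / 0.75 = 48.5 m².

48.5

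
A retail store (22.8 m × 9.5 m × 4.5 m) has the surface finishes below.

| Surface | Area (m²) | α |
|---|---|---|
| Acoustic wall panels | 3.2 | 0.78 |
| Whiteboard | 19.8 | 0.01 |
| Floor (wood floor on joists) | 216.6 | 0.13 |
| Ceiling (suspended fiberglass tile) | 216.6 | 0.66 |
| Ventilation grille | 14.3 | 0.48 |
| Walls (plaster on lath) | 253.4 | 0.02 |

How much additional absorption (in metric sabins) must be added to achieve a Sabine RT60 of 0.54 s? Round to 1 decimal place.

104.9 sabins

Summing Sᵢαᵢ: 2.496 + 0.198 + 28.158 + 142.956 + 6.864 + 5.068 → A₁ = 185.740 sabins.
For T = 0.54 s, need A₂ = 0.161·V/T = 0.161·974.7/0.54 = 290.605 sabins.
Additional absorption ΔA = 290.605 − 185.740 = 104.9 sabins.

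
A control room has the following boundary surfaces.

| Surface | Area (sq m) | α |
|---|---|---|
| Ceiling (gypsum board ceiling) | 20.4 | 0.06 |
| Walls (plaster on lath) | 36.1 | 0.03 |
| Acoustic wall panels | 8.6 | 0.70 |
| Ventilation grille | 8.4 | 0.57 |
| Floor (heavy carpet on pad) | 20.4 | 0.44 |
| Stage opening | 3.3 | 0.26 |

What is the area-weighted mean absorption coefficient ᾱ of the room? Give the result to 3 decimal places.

0.236

Total surface area S = 97.2 sq m.
A = 20.4×0.06 + 36.1×0.03 + 8.6×0.70 + 8.4×0.57 + 20.4×0.44 + 3.3×0.26 = 22.949 sabins.
ᾱ = A/S = 0.236.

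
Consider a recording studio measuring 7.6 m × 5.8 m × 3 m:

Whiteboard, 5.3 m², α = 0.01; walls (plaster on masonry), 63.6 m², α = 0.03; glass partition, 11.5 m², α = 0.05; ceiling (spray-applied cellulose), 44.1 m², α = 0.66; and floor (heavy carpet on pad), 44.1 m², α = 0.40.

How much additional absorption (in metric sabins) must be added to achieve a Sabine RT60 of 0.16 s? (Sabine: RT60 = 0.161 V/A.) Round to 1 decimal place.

Equivalent absorption area: A₁ = 5.3·0.01 + 63.6·0.03 + 11.5·0.05 + 44.1·0.66 + 44.1·0.40 = 49.282 m².
For T = 0.16 s, need A₂ = 0.161·V/T = 0.161·132.24/0.16 = 133.067 sabins.
Additional absorption ΔA = 133.067 − 49.282 = 83.8 sabins.

83.8 sabins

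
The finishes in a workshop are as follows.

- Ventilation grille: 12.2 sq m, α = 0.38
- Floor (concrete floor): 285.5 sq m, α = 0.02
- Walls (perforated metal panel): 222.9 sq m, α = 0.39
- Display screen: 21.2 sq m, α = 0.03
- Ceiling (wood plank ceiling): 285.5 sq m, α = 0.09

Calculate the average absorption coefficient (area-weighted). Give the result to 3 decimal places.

Total surface area S = 827.3 sq m.
Weighted sum Σ Sα = 123.608.
ᾱ = A/S = 0.149.

0.149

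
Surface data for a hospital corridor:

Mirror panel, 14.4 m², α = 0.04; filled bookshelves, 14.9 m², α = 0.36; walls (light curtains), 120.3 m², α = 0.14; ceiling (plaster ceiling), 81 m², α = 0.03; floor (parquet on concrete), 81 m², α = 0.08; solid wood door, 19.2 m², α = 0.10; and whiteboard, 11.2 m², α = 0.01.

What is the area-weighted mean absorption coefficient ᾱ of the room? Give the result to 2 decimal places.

0.10

Total surface area S = 342.0 m².
Weighted sum Σ Sα = 33.724.
ᾱ = 33.724 / 342.0 = 0.10.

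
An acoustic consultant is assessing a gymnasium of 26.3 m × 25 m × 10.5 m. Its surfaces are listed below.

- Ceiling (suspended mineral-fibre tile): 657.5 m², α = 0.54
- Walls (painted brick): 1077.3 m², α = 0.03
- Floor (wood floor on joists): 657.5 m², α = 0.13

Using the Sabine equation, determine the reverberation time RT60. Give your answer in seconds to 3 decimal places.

2.351 s

A = Σ Sᵢαᵢ = 657.5*0.54 + 1077.3*0.03 + 657.5*0.13 = 472.844 sabins.
Room volume: 6903.75 m³.
T = 0.161 V/A = 0.161·6903.75/472.844 = 2.351 s.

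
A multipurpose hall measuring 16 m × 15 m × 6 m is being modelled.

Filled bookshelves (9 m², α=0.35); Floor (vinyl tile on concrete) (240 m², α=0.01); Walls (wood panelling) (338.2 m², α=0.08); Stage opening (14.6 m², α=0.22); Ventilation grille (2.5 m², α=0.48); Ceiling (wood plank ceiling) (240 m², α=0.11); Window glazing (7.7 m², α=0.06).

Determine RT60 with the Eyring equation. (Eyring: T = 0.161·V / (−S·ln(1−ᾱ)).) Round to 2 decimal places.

3.49 sec

Total surface area S = 9 + 240 + 338.2 + 14.6 + 2.5 + 240 + 7.7 = 852.0 m².
Absorption A = 9·0.35 + 240·0.01 + 338.2·0.08 + 14.6·0.22 + 2.5·0.48 + 240·0.11 + 7.7·0.06 = 63.880 sabins.
Mean coefficient ᾱ = A/S = 0.0750.
−S·ln(1−ᾱ) = −852.0 × ln(1 − 0.0750) = 66.423.
V = 16 × 15 × 6 = 1440 m³.
T = 0.161·V/[−S·ln(1−ᾱ)] = 0.161·1440/66.423 = 3.49 s.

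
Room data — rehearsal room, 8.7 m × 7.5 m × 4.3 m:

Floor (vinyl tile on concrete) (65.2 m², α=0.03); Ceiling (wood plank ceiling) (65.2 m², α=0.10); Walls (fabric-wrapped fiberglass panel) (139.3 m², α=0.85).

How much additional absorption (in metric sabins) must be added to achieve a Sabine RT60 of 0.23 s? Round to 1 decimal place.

69.5 sabins

Equivalent absorption area: A₁ = 65.2*0.03 + 65.2*0.10 + 139.3*0.85 = 126.881 m².
V = 280.575 m³. Required absorption A₂ = 0.161 × 280.575 / 0.23 = 196.403 sabins.
Shortfall: 196.403 − 126.881 = 69.5 sabins.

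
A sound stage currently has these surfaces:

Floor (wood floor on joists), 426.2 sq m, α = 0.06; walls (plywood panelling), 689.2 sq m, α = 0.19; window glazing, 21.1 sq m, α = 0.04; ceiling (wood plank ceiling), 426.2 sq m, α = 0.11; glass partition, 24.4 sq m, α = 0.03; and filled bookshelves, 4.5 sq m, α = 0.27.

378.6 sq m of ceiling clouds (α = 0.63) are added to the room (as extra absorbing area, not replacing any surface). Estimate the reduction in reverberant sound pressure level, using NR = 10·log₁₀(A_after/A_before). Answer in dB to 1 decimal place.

3.3 dB

Total absorption A_before = 426.2·0.06 + 689.2·0.19 + 21.1·0.04 + 426.2·0.11 + 24.4·0.03 + 4.5·0.27
  = 25.572 + 130.948 + 0.844 + 46.882 + 0.732 + 1.215 = 206.193 sq m sabins.
Treatment contributes 378.6·0.63 = 238.518 sabins.
A_after = 206.193 + 238.518 = 444.711 sabins.
Reduction = 10 log₁₀(A_after/A_before) = 10 log₁₀(2.1568) = 3.3 dB.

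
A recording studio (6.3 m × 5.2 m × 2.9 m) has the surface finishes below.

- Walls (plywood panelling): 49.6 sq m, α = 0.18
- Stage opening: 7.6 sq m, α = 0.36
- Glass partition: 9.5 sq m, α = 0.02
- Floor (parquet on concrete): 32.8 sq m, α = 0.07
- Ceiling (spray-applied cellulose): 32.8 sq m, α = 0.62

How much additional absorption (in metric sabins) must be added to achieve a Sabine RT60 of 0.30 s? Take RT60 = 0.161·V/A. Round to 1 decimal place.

16.5 sabins

Summing Sᵢαᵢ: 8.928 + 2.736 + 0.190 + 2.296 + 20.336 → A₁ = 34.486 sabins.
Target A₂ = 0.161·95.004/0.30 = 50.985 sabins (V = 95.004 m³).
Additional absorption ΔA = 50.985 − 34.486 = 16.5 sabins.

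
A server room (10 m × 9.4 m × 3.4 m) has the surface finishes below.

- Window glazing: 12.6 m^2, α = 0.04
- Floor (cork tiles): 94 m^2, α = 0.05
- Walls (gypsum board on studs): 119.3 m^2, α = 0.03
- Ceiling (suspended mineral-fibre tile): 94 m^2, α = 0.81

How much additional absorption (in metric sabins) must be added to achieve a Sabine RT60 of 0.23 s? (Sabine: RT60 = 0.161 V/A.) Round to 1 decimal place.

138.8 sabins

Total absorption A₁ = 12.6×0.04 + 94×0.05 + 119.3×0.03 + 94×0.81
  = 0.504 + 4.700 + 3.579 + 76.140 = 84.923 m^2 sabins.
Target A₂ = 0.161·319.6/0.23 = 223.720 sabins (V = 319.6 m³).
Shortfall: 223.720 − 84.923 = 138.8 sabins.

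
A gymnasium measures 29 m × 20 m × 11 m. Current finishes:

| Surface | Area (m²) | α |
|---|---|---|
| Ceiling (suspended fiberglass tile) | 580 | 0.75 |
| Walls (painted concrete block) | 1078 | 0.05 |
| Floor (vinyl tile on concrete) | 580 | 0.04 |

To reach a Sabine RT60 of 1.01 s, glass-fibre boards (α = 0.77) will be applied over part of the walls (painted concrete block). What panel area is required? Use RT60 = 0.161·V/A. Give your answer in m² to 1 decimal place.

Total absorption A₁ = 580×0.75 + 1078×0.05 + 580×0.04
  = 435.000 + 53.900 + 23.200 = 512.100 m² sabins.
V = 6380 m³. Target absorption A₂ = 0.161 × 6380 / 1.01 = 1017.010 sabins.
Absorption to add: 1017.010 − 512.100 = 504.910 sabins.
Each m² of panel replacing the walls (painted concrete block) adds (0.77 − 0.05) = 0.72 sabins.
Panel area = 504.910 / 0.72 = 701.3 m².

701.3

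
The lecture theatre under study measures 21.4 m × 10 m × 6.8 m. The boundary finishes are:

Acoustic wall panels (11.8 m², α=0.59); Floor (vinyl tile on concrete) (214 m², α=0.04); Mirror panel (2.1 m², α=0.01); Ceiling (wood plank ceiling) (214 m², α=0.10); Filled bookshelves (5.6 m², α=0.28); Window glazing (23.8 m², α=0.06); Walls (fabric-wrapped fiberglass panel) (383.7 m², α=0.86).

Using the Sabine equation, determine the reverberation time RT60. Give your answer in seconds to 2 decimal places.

0.63 s

A = Σ Sᵢαᵢ = 11.8·0.59 + 214·0.04 + 2.1·0.01 + 214·0.10 + 5.6·0.28 + 23.8·0.06 + 383.7·0.86 = 369.921 sabins.
V = 21.4·10·6.8 = 1455.2 m³.
Sabine: RT60 = 0.161 × 1455.2 / 369.921 = 0.63 s.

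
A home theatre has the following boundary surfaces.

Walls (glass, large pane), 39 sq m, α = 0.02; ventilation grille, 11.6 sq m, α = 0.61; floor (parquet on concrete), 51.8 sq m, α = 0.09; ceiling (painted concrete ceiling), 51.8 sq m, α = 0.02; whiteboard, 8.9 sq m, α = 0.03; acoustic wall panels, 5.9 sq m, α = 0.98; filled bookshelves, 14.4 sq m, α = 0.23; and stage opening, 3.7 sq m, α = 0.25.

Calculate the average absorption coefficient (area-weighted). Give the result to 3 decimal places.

0.127

Total surface area S = 187.1 sq m.
Weighted sum Σ Sα = 23.840.
ᾱ = A/S = 0.127.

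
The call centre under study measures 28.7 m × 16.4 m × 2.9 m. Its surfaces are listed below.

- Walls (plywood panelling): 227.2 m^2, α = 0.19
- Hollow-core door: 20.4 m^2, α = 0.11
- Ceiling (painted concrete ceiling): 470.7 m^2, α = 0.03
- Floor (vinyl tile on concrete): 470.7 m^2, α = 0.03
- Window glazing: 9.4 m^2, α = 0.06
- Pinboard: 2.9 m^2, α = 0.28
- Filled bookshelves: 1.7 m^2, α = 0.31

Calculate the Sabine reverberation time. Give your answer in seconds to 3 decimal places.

A = Σ Sᵢαᵢ = 227.2·0.19 + 20.4·0.11 + 470.7·0.03 + 470.7·0.03 + 9.4·0.06 + 2.9·0.28 + 1.7·0.31 = 75.557 sabins.
V = 28.7·16.4·2.9 = 1364.972 m³.
T = 0.161 V/A = 0.161·1364.972/75.557 = 2.909 s.

2.909 seconds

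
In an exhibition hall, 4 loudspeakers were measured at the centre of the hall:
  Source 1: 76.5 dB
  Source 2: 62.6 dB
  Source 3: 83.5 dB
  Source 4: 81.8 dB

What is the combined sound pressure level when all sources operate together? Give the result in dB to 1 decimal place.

86.3 dB

Converting to relative power and adding: 10^(76.5/10) + 10^(62.6/10) + 10^(83.5/10) + 10^(81.8/10) = 4.217e+08.
Back to dB: 10·log₁₀ Σ = 86.3 dB.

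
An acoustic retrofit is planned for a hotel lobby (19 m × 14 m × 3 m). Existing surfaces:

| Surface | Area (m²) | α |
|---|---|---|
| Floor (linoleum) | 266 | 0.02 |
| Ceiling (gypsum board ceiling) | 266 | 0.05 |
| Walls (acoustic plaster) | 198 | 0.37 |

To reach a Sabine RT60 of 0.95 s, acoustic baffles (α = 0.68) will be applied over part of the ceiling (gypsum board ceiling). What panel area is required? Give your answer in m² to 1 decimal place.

Summing Sᵢαᵢ: 5.320 + 13.300 + 73.260 → A₁ = 91.880 sabins.
V = 798 m³. Target absorption A₂ = 0.161 × 798 / 0.95 = 135.240 sabins.
ΔA needed = 135.240 − 91.880 = 43.360 sabins.
Net gain per m²: Δα = 0.68 − 0.05 = 0.63.
Area = ΔA/Δα = 43.360/0.63 = 68.8 m².

68.8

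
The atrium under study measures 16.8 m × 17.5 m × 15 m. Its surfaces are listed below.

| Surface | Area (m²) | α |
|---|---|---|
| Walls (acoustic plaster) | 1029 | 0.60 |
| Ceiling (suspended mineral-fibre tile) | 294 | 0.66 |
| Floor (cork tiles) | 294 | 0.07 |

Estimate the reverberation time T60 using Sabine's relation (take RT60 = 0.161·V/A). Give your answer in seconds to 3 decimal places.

0.853 s

A = Σ Sᵢαᵢ = 1029*0.60 + 294*0.66 + 294*0.07 = 832.020 sabins.
Room volume: 4410 m³.
T = 0.161 V/A = 0.161·4410/832.020 = 0.853 s.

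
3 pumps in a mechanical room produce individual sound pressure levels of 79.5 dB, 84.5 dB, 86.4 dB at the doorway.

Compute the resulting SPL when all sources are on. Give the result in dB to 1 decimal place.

Sum in the linear (power) domain: Σ 10^(Lᵢ/10) = 10^(79.5/10) + 10^(84.5/10) + 10^(86.4/10) = 8.075e+08.
Combined level = 10 log₁₀(8.075e+08) = 89.1 dB.

89.1 dB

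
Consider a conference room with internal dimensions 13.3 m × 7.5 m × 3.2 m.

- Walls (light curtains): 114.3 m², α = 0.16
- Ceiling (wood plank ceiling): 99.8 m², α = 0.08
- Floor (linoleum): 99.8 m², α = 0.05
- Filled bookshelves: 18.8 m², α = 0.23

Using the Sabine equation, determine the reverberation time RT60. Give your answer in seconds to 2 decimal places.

Total absorption A = 114.3×0.16 + 99.8×0.08 + 99.8×0.05 + 18.8×0.23
  = 18.288 + 7.984 + 4.990 + 4.324 = 35.586 m² sabins.
V = 13.3·7.5·3.2 = 319.2 m³.
T = 0.161 V/A = 0.161·319.2/35.586 = 1.44 s.

1.44 s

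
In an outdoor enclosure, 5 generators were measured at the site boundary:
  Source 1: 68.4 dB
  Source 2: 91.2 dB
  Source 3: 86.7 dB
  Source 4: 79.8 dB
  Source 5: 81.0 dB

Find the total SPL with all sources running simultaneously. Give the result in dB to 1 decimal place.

Sum in the linear (power) domain: Σ 10^(Lᵢ/10) = 10^(68.4/10) + 10^(91.2/10) + 10^(86.7/10) + 10^(79.8/10) + 10^(81.0/10) = 2.014e+09.
Combined level = 10 log₁₀(2.014e+09) = 93.0 dB.

93.0 dB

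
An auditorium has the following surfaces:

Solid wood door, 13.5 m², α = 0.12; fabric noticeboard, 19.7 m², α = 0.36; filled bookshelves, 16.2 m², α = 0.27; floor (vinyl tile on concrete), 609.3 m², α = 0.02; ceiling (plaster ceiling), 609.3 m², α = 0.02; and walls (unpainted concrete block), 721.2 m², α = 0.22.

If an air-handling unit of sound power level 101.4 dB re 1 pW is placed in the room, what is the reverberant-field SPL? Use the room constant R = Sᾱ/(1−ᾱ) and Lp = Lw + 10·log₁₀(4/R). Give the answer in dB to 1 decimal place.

Σ(Sᵢαᵢ) = 13.5×0.12 + 19.7×0.36 + 16.2×0.27 + 609.3×0.02 + 609.3×0.02 + 721.2×0.22 = 196.122; total area S = 1989.2 m².
ᾱ = 0.0986, so room constant R = A/(1−ᾱ) = 217.575 m².
Lp = 101.4 + 10·log₁₀(4/217.575) = 101.4 + (-17.36) = 84.0 dB.

84.0 dB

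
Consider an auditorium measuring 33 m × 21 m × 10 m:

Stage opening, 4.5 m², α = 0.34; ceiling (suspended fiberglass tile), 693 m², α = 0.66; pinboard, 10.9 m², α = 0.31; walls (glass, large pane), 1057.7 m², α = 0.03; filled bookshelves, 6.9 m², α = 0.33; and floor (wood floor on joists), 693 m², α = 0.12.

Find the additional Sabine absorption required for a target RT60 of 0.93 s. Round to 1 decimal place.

Equivalent absorption area: A₁ = 4.5*0.34 + 693*0.66 + 10.9*0.31 + 1057.7*0.03 + 6.9*0.33 + 693*0.12 = 579.457 m².
V = 6930 m³. Required absorption A₂ = 0.161 × 6930 / 0.93 = 1199.710 sabins.
ΔA = A₂ − A₁ = 1199.710 − 579.457 = 620.3 sabins.

620.3 sabins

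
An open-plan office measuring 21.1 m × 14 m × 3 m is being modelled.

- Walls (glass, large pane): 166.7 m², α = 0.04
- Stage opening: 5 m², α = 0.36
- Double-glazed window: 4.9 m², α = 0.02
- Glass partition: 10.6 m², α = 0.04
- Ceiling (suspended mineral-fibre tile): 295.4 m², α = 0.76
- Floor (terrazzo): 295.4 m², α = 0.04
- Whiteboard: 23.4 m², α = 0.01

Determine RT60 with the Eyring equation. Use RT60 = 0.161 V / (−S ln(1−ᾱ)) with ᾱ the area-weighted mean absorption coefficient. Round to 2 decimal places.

0.49 seconds

S = Σ Sᵢ = 801.4 m².
Absorption A = 166.7·0.04 + 5·0.36 + 4.9·0.02 + 10.6·0.04 + 295.4·0.76 + 295.4·0.04 + 23.4·0.01 = 245.544 sabins.
Mean coefficient ᾱ = A/S = 0.3064.
−S·ln(1−ᾱ) = −801.4 × ln(1 − 0.3064) = 293.200.
V = 21.1 × 14 × 3 = 886.2 m³.
T = 0.161·V/[−S·ln(1−ᾱ)] = 0.161·886.2/293.200 = 0.49 s.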